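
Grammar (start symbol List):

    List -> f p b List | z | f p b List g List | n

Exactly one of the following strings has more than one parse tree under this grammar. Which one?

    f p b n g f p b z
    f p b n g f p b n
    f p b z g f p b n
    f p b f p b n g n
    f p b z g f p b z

f p b f p b n g n

f p b n g f p b z: 1 tree
f p b n g f p b n: 1 tree
f p b z g f p b n: 1 tree
f p b f p b n g n: 2 trees
f p b z g f p b z: 1 tree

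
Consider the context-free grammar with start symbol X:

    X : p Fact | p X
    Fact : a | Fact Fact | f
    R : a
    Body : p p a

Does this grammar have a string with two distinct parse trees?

Witness: p a a a

Derivation 1: X ⇒ p Fact ⇒ p Fact Fact ⇒ p a Fact ⇒ p a Fact Fact ⇒ p a a Fact ⇒ p a a a
Derivation 2: X ⇒ p Fact ⇒ p Fact Fact ⇒ p Fact Fact Fact ⇒ p a Fact Fact ⇒ p a a Fact ⇒ p a a a

Two distinct leftmost derivations for the same string.

Ambiguous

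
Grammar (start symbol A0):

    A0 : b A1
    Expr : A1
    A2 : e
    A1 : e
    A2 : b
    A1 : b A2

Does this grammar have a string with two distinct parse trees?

(Expr is unreachable from A0, so its rules don't affect L(A0).) Each reachable nonterminal has at most one production per leading terminal, and all productions are right-linear; the derivation is determined token-by-token.

Unambiguous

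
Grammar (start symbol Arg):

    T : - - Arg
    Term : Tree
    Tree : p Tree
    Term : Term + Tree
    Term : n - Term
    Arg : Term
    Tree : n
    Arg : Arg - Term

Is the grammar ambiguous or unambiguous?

Ambiguous

Witness: n - n

Derivation 1: Arg ⇒ Term ⇒ n - Term ⇒ n - Tree ⇒ n - n
Derivation 2: Arg ⇒ Arg - Term ⇒ Term - Term ⇒ Tree - Term ⇒ n - Term ⇒ n - Tree ⇒ n - n

Two distinct leftmost derivations for the same string.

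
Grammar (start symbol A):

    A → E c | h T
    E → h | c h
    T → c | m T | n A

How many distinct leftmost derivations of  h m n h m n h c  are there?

Parse trees for h m n h m n h c:
  [A h [T m [T n [A h [T m [T n [A [E h] c]]]]]]]
  [A h [T m [T n [A h [T m [T n [A h [T c]]]]]]]]

2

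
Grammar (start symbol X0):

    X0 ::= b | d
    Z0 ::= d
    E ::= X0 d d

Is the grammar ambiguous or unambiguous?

(Z0, E are unreachable from X0, so their rules don't affect L(X0).) Each reachable nonterminal has at most one production per leading terminal, and all productions are right-linear; the derivation is determined token-by-token.

Unambiguous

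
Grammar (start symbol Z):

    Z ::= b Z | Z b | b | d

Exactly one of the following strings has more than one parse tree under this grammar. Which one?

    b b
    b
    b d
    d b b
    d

b b

b b: 2 trees
b: 1 tree
b d: 1 tree
d b b: 1 tree
d: 1 tree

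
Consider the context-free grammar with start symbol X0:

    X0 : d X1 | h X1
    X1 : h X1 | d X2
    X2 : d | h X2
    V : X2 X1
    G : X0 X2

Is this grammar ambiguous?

Only X0, X1, X2 are reachable from X0; ignoring the rest: Each reachable nonterminal has at most one production per leading terminal, and all productions are right-linear; the derivation is determined token-by-token.

Unambiguous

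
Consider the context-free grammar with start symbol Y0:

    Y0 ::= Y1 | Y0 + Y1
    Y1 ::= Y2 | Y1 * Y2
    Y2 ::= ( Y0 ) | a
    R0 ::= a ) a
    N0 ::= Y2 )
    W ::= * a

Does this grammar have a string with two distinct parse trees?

Unambiguous

(R0, N0, W are unreachable from Y0, so their rules don't affect L(Y0).) This is a standard precedence ladder (Y0 over Y1 over Y2), with each level left-recursive on its own operator ('+' at Y0, '*' at Y1). That structure is LR(1), hence unambiguous.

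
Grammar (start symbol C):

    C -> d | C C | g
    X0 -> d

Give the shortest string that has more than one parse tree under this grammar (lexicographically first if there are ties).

length 1: no string has ≥2 trees
length 2: no string has ≥2 trees
length 3: d d d has 2 parse trees

Two derivations of d d d:
  C ⇒ C C ⇒ d C ⇒ d C C ⇒ d d C ⇒ d d d
  C ⇒ C C ⇒ C C C ⇒ d C C ⇒ d d C ⇒ d d d

d d d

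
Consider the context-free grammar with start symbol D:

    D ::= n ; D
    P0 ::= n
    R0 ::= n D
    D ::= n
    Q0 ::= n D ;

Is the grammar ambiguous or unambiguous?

Only D is reachable from D; ignoring the rest: Right-recursive list with a separator: after each atom, whether the separator follows determines the rule. One parse per string.

Unambiguous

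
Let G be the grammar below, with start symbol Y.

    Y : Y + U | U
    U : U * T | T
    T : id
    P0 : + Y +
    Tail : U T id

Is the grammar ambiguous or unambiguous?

Only Y, U, T are reachable from Y; ignoring the rest: Y → Y + U | U  ;  U → U * T | T  — a left-associative chain with T at the bottom. Each string factors uniquely by precedence.

Unambiguous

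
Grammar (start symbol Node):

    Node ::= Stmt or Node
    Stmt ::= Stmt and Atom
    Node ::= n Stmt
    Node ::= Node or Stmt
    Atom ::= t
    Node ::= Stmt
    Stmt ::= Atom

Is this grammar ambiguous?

Ambiguous

Witness: t or t

Derivation 1: Node ⇒ Stmt or Node ⇒ Atom or Node ⇒ t or Node ⇒ t or Stmt ⇒ t or Atom ⇒ t or t
Derivation 2: Node ⇒ Node or Stmt ⇒ Stmt or Stmt ⇒ Atom or Stmt ⇒ t or Stmt ⇒ t or Atom ⇒ t or t

Two distinct leftmost derivations for the same string.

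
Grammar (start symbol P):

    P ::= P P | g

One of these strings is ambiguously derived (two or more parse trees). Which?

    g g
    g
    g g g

g g g

g g: 1 tree
g: 1 tree
g g g: 2 trees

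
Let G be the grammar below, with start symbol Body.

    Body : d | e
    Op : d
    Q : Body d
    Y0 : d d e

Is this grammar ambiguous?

Unambiguous

Only Body is reachable from Body; ignoring the rest: The reachable rules are right-linear with at most one rule per (nonterminal, next-terminal) pair. Each input token forces the next rule, so parsing is deterministic.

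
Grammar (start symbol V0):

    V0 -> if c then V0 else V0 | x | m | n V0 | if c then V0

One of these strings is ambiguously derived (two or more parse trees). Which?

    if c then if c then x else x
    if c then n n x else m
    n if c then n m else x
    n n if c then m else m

if c then if c then x else x: 2 trees
if c then n n x else m: 1 tree
n if c then n m else x: 1 tree
n n if c then m else m: 1 tree

if c then if c then x else x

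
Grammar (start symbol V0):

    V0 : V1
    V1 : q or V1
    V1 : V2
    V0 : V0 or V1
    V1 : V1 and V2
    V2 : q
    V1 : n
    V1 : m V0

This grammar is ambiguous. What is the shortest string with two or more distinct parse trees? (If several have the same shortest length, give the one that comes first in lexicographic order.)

q or n

length 1: no string has ≥2 trees
length 2: no string has ≥2 trees
length 3: q or n has 2 parse trees

Two derivations of q or n:
  V0 ⇒ V1 ⇒ q or V1 ⇒ q or n
  V0 ⇒ V0 or V1 ⇒ V1 or V1 ⇒ V2 or V1 ⇒ q or V1 ⇒ q or n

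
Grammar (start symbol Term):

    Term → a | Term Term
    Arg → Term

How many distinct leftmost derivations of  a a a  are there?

Parse trees for a a a:
  [Term [Term a] [Term [Term a] [Term a]]]
  [Term [Term [Term a] [Term a]] [Term a]]

2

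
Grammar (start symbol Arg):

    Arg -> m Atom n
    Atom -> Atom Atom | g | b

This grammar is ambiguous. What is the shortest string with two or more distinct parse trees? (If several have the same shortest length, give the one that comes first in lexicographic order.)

length 3: no string has ≥2 trees
length 4: no string has ≥2 trees
length 5: m b b b n has 2 parse trees

Two derivations of m b b b n:
  Arg ⇒ m Atom n ⇒ m Atom Atom n ⇒ m Atom Atom Atom n ⇒ m b Atom Atom n ⇒ m b b Atom n ⇒ m b b b n
  Arg ⇒ m Atom n ⇒ m Atom Atom n ⇒ m b Atom n ⇒ m b Atom Atom n ⇒ m b b Atom n ⇒ m b b b n

m b b b n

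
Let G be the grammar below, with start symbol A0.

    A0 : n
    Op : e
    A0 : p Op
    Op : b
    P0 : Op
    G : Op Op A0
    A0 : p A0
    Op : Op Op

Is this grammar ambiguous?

Witness: p b b b

Derivation 1: A0 ⇒ p Op ⇒ p Op Op ⇒ p b Op ⇒ p b Op Op ⇒ p b b Op ⇒ p b b b
Derivation 2: A0 ⇒ p Op ⇒ p Op Op ⇒ p Op Op Op ⇒ p b Op Op ⇒ p b b Op ⇒ p b b b

Two distinct leftmost derivations for the same string.

Ambiguous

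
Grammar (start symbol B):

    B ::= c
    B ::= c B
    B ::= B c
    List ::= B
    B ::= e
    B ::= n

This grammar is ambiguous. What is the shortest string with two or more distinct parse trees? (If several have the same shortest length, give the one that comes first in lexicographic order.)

length 1: no string has ≥2 trees
length 2: c c has 2 parse trees

Two derivations of c c:
  B ⇒ c B ⇒ c c
  B ⇒ B c ⇒ c c

c c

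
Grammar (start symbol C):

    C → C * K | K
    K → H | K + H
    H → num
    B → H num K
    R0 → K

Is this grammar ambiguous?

Only C, K, H are reachable from C; ignoring the rest: The grammar is stratified — C handles '*' (left-recursive), K handles '+', H atoms. Each operator has a fixed associativity and precedence level, so every string has one parse.

Unambiguous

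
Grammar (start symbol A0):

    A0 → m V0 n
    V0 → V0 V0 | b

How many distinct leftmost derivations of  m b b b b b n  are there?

14

Parse trees for m b b b b b n (showing first 6 of 14):
  [A0 m [V0 [V0 b] [V0 [V0 b] [V0 [V0 b] [V0 [V0 b] [V0 b]]]]] n]
  [A0 m [V0 [V0 b] [V0 [V0 b] [V0 [V0 [V0 b] [V0 b]] [V0 b]]]] n]
  [A0 m [V0 [V0 b] [V0 [V0 [V0 b] [V0 b]] [V0 [V0 b] [V0 b]]]] n]
  [A0 m [V0 [V0 b] [V0 [V0 [V0 b] [V0 [V0 b] [V0 b]]] [V0 b]]] n]
  [A0 m [V0 [V0 b] [V0 [V0 [V0 [V0 b] [V0 b]] [V0 b]] [V0 b]]] n]
  [A0 m [V0 [V0 [V0 b] [V0 b]] [V0 [V0 b] [V0 [V0 b] [V0 b]]]] n]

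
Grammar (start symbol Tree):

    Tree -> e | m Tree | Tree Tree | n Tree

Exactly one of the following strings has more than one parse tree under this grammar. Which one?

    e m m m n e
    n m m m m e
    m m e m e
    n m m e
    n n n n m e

e m m m n e: 1 tree
n m m m m e: 1 tree
m m e m e: 3 trees
n m m e: 1 tree
n n n n m e: 1 tree

m m e m e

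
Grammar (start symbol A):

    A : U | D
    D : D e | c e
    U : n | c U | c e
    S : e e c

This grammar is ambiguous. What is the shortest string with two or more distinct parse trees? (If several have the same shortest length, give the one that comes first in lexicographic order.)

c e

length 1: no string has ≥2 trees
length 2: c e has 2 parse trees

Two derivations of c e:
  A ⇒ U ⇒ c e
  A ⇒ D ⇒ c e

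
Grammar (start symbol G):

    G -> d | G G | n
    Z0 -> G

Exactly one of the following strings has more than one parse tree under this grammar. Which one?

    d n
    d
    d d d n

d n: 1 tree
d: 1 tree
d d d n: 5 trees

d d d n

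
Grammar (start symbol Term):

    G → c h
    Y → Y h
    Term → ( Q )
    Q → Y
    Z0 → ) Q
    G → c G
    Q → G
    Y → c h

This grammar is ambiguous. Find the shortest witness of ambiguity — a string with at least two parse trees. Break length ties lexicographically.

length 4: ( c h ) has 2 parse trees

Two derivations of ( c h ):
  Term ⇒ ( Q ) ⇒ ( Y ) ⇒ ( c h )
  Term ⇒ ( Q ) ⇒ ( G ) ⇒ ( c h )

( c h )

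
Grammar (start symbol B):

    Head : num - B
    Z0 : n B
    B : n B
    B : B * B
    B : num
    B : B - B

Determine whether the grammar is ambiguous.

Witness: n num * num

Derivation 1: B ⇒ n B ⇒ n B * B ⇒ n num * B ⇒ n num * num
Derivation 2: B ⇒ B * B ⇒ n B * B ⇒ n num * B ⇒ n num * num

Two distinct leftmost derivations for the same string.

Ambiguous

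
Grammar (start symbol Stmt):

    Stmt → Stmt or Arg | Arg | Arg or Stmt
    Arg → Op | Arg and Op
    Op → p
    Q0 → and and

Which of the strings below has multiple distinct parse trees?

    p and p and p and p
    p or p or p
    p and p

p and p and p and p: 1 tree
p or p or p: 4 trees
p and p: 1 tree

p or p or p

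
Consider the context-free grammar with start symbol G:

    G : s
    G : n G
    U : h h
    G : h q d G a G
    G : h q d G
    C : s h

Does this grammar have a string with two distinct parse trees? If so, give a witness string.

Ambiguous

Witness: h q d h q d s a s

Derivation 1: G ⇒ h q d G a G ⇒ h q d h q d G a G ⇒ h q d h q d s a G ⇒ h q d h q d s a s
Derivation 2: G ⇒ h q d G ⇒ h q d h q d G a G ⇒ h q d h q d s a G ⇒ h q d h q d s a s

Two distinct leftmost derivations for the same string.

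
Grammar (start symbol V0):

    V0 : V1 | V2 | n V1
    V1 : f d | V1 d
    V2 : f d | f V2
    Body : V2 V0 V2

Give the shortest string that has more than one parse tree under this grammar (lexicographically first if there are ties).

length 2: f d has 2 parse trees

Two derivations of f d:
  V0 ⇒ V1 ⇒ f d
  V0 ⇒ V2 ⇒ f d

f d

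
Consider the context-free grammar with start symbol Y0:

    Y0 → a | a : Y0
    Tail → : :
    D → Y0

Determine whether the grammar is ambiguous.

Unambiguous

(Tail, D are unreachable from Y0, so their rules don't affect L(Y0).) Right-recursive list with a separator: after each atom, whether the separator follows determines the rule. One parse per string.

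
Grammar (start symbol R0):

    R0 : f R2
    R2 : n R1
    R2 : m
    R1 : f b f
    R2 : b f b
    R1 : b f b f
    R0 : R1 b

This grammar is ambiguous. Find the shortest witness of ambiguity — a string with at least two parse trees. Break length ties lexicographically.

f b f b

length 2: no string has ≥2 trees
length 4: f b f b has 2 parse trees

Two derivations of f b f b:
  R0 ⇒ f R2 ⇒ f b f b
  R0 ⇒ R1 b ⇒ f b f b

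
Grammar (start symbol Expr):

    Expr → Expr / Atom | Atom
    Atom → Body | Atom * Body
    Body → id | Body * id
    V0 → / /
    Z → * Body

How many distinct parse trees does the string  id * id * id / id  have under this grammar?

Parse trees for id * id * id / id:
  [Expr [Expr [Atom [Body [Body [Body id] * id] * id]]] / [Atom [Body id]]]
  [Expr [Expr [Atom [Atom [Body id]] * [Body [Body id] * id]]] / [Atom [Body id]]]
  [Expr [Expr [Atom [Atom [Body [Body id] * id]] * [Body id]]] / [Atom [Body id]]]
  [Expr [Expr [Atom [Atom [Atom [Body id]] * [Body id]] * [Body id]]] / [Atom [Body id]]]

4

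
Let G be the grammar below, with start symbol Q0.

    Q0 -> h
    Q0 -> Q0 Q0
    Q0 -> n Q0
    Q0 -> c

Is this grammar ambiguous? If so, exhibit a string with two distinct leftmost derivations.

Witness: c c c

Derivation 1: Q0 ⇒ Q0 Q0 ⇒ Q0 Q0 Q0 ⇒ c Q0 Q0 ⇒ c c Q0 ⇒ c c c
Derivation 2: Q0 ⇒ Q0 Q0 ⇒ c Q0 ⇒ c Q0 Q0 ⇒ c c Q0 ⇒ c c c

Two distinct leftmost derivations for the same string.

Ambiguous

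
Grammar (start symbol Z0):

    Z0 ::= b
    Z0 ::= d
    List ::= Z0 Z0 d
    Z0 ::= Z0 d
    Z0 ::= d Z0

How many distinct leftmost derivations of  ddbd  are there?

3

Parse trees for ddbd:
  [Z0 [Z0 d [Z0 d [Z0 b]]] d]
  [Z0 d [Z0 [Z0 d [Z0 b]] d]]
  [Z0 d [Z0 d [Z0 [Z0 b] d]]]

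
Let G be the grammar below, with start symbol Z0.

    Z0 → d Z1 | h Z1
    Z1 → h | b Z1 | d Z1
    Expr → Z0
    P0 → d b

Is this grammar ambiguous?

Unambiguous

Only Z0, Z1 are reachable from Z0; ignoring the rest: The reachable rules are right-linear with at most one rule per (nonterminal, next-terminal) pair. Each input token forces the next rule, so parsing is deterministic.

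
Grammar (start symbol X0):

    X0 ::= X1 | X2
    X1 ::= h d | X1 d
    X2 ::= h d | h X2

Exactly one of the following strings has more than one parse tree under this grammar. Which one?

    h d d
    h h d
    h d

h d d: 1 tree
h h d: 1 tree
h d: 2 trees

h d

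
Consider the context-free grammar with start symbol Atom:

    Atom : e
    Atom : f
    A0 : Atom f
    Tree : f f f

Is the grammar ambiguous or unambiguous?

Only Atom is reachable from Atom; ignoring the rest: The reachable rules are right-linear with at most one rule per (nonterminal, next-terminal) pair. Each input token forces the next rule, so parsing is deterministic.

Unambiguous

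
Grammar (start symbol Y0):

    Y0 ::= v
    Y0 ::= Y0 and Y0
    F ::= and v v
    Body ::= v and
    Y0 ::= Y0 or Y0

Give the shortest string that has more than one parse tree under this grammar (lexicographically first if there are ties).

length 1: no string has ≥2 trees
length 3: no string has ≥2 trees
length 5: v and v and v has 2 parse trees

Two derivations of v and v and v:
  Y0 ⇒ Y0 and Y0 ⇒ v and Y0 ⇒ v and Y0 and Y0 ⇒ v and v and Y0 ⇒ v and v and v
  Y0 ⇒ Y0 and Y0 ⇒ Y0 and Y0 and Y0 ⇒ v and Y0 and Y0 ⇒ v and v and Y0 ⇒ v and v and v

v and v and v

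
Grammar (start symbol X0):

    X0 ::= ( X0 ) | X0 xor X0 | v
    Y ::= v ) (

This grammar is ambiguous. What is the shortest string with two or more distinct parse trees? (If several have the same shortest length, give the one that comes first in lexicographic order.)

v xor v xor v

length 1: no string has ≥2 trees
length 3: no string has ≥2 trees
length 5: v xor v xor v has 2 parse trees

Two derivations of v xor v xor v:
  X0 ⇒ X0 xor X0 ⇒ X0 xor X0 xor X0 ⇒ v xor X0 xor X0 ⇒ v xor v xor X0 ⇒ v xor v xor v
  X0 ⇒ X0 xor X0 ⇒ v xor X0 ⇒ v xor X0 xor X0 ⇒ v xor v xor X0 ⇒ v xor v xor v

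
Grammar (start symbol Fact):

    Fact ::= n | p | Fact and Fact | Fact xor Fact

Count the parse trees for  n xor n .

Parse trees for n xor n:
  [Fact [Fact n] xor [Fact n]]

1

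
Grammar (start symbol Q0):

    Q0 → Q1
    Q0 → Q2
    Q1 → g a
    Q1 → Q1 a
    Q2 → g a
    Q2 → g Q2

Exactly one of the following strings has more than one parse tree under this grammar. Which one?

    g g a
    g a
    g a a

g g a: 1 tree
g a: 2 trees
g a a: 1 tree

g a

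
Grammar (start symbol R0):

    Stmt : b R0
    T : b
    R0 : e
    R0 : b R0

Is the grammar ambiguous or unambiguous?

(T, Stmt are unreachable from R0, so their rules don't affect L(R0).) The reachable rules are right-linear with at most one rule per (nonterminal, next-terminal) pair. Each input token forces the next rule, so parsing is deterministic.

Unambiguous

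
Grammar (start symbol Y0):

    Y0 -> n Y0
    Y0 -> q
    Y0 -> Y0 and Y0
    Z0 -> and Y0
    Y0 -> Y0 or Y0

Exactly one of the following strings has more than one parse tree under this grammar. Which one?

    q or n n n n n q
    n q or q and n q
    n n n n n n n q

n q or q and n q

q or n n n n n q: 1 tree
n q or q and n q: 5 trees
n n n n n n n q: 1 tree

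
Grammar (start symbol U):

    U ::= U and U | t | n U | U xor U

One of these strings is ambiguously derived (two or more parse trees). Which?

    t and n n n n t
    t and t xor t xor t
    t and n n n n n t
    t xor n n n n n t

t and t xor t xor t

t and n n n n t: 1 tree
t and t xor t xor t: 5 trees
t and n n n n n t: 1 tree
t xor n n n n n t: 1 tree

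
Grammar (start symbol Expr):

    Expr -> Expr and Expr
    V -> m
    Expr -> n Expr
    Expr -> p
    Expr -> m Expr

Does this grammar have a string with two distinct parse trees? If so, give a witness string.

Witness: m p and p

Derivation 1: Expr ⇒ Expr and Expr ⇒ m Expr and Expr ⇒ m p and Expr ⇒ m p and p
Derivation 2: Expr ⇒ m Expr ⇒ m Expr and Expr ⇒ m p and Expr ⇒ m p and p

Two distinct leftmost derivations for the same string.

Ambiguous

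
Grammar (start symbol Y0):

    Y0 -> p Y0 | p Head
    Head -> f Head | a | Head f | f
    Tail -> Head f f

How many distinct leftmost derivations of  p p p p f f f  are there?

Parse trees for p p p p f f f:
  [Y0 p [Y0 p [Y0 p [Y0 p [Head f [Head f [Head f]]]]]]]
  [Y0 p [Y0 p [Y0 p [Y0 p [Head f [Head [Head f] f]]]]]]
  [Y0 p [Y0 p [Y0 p [Y0 p [Head [Head f [Head f]] f]]]]]
  [Y0 p [Y0 p [Y0 p [Y0 p [Head [Head [Head f] f] f]]]]]

4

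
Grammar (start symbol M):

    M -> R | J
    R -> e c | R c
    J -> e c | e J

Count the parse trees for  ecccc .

1

Parse trees for ecccc:
  [M [R [R [R [R e c] c] c] c]]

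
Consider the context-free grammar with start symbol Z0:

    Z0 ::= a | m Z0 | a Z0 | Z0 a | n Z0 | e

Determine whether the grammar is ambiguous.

Witness: a a

Derivation 1: Z0 ⇒ a Z0 ⇒ a a
Derivation 2: Z0 ⇒ Z0 a ⇒ a a

Two distinct leftmost derivations for the same string.

Ambiguous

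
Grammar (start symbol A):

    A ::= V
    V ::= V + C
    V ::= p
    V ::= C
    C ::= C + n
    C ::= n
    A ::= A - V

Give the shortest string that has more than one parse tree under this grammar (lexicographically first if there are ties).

n + n

length 1: no string has ≥2 trees
length 3: n + n has 2 parse trees

Two derivations of n + n:
  A ⇒ V ⇒ V + C ⇒ C + C ⇒ n + C ⇒ n + n
  A ⇒ V ⇒ C ⇒ C + n ⇒ n + n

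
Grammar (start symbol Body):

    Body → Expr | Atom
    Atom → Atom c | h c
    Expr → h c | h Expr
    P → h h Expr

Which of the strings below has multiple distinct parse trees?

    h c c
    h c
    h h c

h c

h c c: 1 tree
h c: 2 trees
h h c: 1 tree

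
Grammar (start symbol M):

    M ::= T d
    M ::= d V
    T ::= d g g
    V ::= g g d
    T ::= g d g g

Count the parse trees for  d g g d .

2

Parse trees for d g g d:
  [M [T d g g] d]
  [M d [V g g d]]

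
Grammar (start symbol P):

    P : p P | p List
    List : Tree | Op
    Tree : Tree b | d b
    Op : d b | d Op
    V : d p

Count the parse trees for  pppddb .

1

Parse trees for pppddb:
  [P p [P p [P p [List [Op d [Op d b]]]]]]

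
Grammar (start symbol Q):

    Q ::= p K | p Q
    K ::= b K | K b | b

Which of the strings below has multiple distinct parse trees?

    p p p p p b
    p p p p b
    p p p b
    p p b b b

p p b b b

p p p p p b: 1 tree
p p p p b: 1 tree
p p p b: 1 tree
p p b b b: 4 trees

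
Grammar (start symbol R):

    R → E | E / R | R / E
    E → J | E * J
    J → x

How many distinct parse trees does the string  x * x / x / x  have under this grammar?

4

Parse trees for x * x / x / x:
  [R [E [E [J x]] * [J x]] / [R [E [J x]] / [R [E [J x]]]]]
  [R [E [E [J x]] * [J x]] / [R [R [E [J x]]] / [E [J x]]]]
  [R [R [E [E [J x]] * [J x]] / [R [E [J x]]]] / [E [J x]]]
  [R [R [R [E [E [J x]] * [J x]]] / [E [J x]]] / [E [J x]]]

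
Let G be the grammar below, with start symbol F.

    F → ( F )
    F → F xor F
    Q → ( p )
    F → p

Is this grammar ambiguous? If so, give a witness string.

Ambiguous

Witness: p xor p xor p

Derivation 1: F ⇒ F xor F ⇒ F xor F xor F ⇒ p xor F xor F ⇒ p xor p xor F ⇒ p xor p xor p
Derivation 2: F ⇒ F xor F ⇒ p xor F ⇒ p xor F xor F ⇒ p xor p xor F ⇒ p xor p xor p

Two distinct leftmost derivations for the same string.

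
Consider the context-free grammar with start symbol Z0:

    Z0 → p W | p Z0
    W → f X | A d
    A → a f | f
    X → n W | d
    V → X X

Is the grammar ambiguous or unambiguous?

Ambiguous

Witness: p f d

Derivation 1: Z0 ⇒ p W ⇒ p f X ⇒ p f d
Derivation 2: Z0 ⇒ p W ⇒ p A d ⇒ p f d

Two distinct leftmost derivations for the same string.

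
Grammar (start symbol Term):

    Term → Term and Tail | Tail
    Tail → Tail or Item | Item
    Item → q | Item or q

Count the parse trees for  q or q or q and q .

4

Parse trees for q or q or q and q:
  [Term [Term [Tail [Tail [Item q]] or [Item [Item q] or q]]] and [Tail [Item q]]]
  [Term [Term [Tail [Tail [Tail [Item q]] or [Item q]] or [Item q]]] and [Tail [Item q]]]
  [Term [Term [Tail [Tail [Item [Item q] or q]] or [Item q]]] and [Tail [Item q]]]
  [Term [Term [Tail [Item [Item [Item q] or q] or q]]] and [Tail [Item q]]]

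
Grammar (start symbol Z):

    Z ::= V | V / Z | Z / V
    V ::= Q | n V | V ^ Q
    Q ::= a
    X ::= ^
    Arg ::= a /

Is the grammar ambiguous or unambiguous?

Witness: a / a

Derivation 1: Z ⇒ V / Z ⇒ Q / Z ⇒ a / Z ⇒ a / V ⇒ a / Q ⇒ a / a
Derivation 2: Z ⇒ Z / V ⇒ V / V ⇒ Q / V ⇒ a / V ⇒ a / Q ⇒ a / a

Two distinct leftmost derivations for the same string.

Ambiguous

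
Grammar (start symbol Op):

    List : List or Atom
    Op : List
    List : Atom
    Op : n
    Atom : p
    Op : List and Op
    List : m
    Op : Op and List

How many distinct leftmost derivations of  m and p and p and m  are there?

8

Parse trees for m and p and p and m:
  [Op [List m] and [Op [List [Atom p]] and [Op [List [Atom p]] and [Op [List m]]]]]
  [Op [List m] and [Op [List [Atom p]] and [Op [Op [List [Atom p]]] and [List m]]]]
  [Op [List m] and [Op [Op [List [Atom p]] and [Op [List [Atom p]]]] and [List m]]]
  [Op [List m] and [Op [Op [Op [List [Atom p]]] and [List [Atom p]]] and [List m]]]
  [Op [Op [List m] and [Op [List [Atom p]] and [Op [List [Atom p]]]]] and [List m]]
  [Op [Op [List m] and [Op [Op [List [Atom p]]] and [List [Atom p]]]] and [List m]]
  [Op [Op [Op [List m] and [Op [List [Atom p]]]] and [List [Atom p]]] and [List m]]
  [Op [Op [Op [Op [List m]] and [List [Atom p]]] and [List [Atom p]]] and [List m]]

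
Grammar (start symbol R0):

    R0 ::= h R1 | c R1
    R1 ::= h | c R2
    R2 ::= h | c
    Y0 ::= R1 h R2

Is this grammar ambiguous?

Unambiguous

(Y0 is unreachable from R0, so its rules don't affect L(R0).) Each reachable nonterminal has at most one production per leading terminal, and all productions are right-linear; the derivation is determined token-by-token.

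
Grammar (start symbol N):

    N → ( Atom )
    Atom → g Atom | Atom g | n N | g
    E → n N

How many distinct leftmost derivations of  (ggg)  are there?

Parse trees for (ggg):
  [N ( [Atom g [Atom g [Atom g]]] )]
  [N ( [Atom g [Atom [Atom g] g]] )]
  [N ( [Atom [Atom g [Atom g]] g] )]
  [N ( [Atom [Atom [Atom g] g] g] )]

4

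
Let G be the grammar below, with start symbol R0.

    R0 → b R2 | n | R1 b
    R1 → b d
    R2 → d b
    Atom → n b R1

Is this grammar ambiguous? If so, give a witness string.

Witness: b d b

Derivation 1: R0 ⇒ b R2 ⇒ b d b
Derivation 2: R0 ⇒ R1 b ⇒ b d b

Two distinct leftmost derivations for the same string.

Ambiguous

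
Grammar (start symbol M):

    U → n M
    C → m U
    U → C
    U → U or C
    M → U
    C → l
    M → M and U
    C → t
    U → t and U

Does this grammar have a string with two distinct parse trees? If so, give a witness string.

Ambiguous

Witness: t and l

Derivation 1: M ⇒ U ⇒ t and U ⇒ t and C ⇒ t and l
Derivation 2: M ⇒ M and U ⇒ U and U ⇒ C and U ⇒ t and U ⇒ t and C ⇒ t and l

Two distinct leftmost derivations for the same string.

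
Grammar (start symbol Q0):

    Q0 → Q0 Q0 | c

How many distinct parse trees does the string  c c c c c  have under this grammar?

14

Parse trees for c c c c c (showing first 6 of 14):
  [Q0 [Q0 c] [Q0 [Q0 c] [Q0 [Q0 c] [Q0 [Q0 c] [Q0 c]]]]]
  [Q0 [Q0 c] [Q0 [Q0 c] [Q0 [Q0 [Q0 c] [Q0 c]] [Q0 c]]]]
  [Q0 [Q0 c] [Q0 [Q0 [Q0 c] [Q0 c]] [Q0 [Q0 c] [Q0 c]]]]
  [Q0 [Q0 c] [Q0 [Q0 [Q0 c] [Q0 [Q0 c] [Q0 c]]] [Q0 c]]]
  [Q0 [Q0 c] [Q0 [Q0 [Q0 [Q0 c] [Q0 c]] [Q0 c]] [Q0 c]]]
  [Q0 [Q0 [Q0 c] [Q0 c]] [Q0 [Q0 c] [Q0 [Q0 c] [Q0 c]]]]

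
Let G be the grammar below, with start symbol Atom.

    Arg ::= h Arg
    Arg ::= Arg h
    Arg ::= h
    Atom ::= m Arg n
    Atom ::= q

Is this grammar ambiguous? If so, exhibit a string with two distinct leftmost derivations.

Witness: m h h n

Derivation 1: Atom ⇒ m Arg n ⇒ m h Arg n ⇒ m h h n
Derivation 2: Atom ⇒ m Arg n ⇒ m Arg h n ⇒ m h h n

Two distinct leftmost derivations for the same string.

Ambiguous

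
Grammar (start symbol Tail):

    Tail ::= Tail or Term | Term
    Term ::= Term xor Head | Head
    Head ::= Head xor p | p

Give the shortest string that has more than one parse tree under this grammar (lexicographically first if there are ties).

length 1: no string has ≥2 trees
length 3: p xor p has 2 parse trees

Two derivations of p xor p:
  Tail ⇒ Term ⇒ Term xor Head ⇒ Head xor Head ⇒ p xor Head ⇒ p xor p
  Tail ⇒ Term ⇒ Head ⇒ Head xor p ⇒ p xor p

p xor p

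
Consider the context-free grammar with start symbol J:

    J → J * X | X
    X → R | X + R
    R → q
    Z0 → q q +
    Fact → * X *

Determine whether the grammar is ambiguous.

Unambiguous

Only J, X, R are reachable from J; ignoring the rest: The grammar is stratified — J handles '*' (left-recursive), X handles '+', R atoms. Each operator has a fixed associativity and precedence level, so every string has one parse.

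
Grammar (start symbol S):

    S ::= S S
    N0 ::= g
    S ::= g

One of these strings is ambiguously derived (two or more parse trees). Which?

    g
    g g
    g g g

g: 1 tree
g g: 1 tree
g g g: 2 trees

g g g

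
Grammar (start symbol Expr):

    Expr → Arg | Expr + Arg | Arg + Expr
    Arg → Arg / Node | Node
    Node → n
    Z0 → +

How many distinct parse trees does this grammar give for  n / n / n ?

Parse trees for n / n / n:
  [Expr [Arg [Arg [Arg [Node n]] / [Node n]] / [Node n]]]

1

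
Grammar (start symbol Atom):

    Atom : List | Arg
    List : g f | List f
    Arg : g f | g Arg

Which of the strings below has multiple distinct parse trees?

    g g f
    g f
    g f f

g g f: 1 tree
g f: 2 trees
g f f: 1 tree

g f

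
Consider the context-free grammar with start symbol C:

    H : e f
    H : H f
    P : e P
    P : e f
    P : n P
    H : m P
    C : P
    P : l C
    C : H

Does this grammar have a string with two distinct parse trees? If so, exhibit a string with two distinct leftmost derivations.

Ambiguous

Witness: e f

Derivation 1: C ⇒ P ⇒ e f
Derivation 2: C ⇒ H ⇒ e f

Two distinct leftmost derivations for the same string.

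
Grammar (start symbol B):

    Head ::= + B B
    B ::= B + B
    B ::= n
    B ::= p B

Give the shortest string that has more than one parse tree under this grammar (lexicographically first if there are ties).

p n + n

length 1: no string has ≥2 trees
length 2: no string has ≥2 trees
length 3: no string has ≥2 trees
length 4: p n + n has 2 parse trees

Two derivations of p n + n:
  B ⇒ B + B ⇒ p B + B ⇒ p n + B ⇒ p n + n
  B ⇒ p B ⇒ p B + B ⇒ p n + B ⇒ p n + n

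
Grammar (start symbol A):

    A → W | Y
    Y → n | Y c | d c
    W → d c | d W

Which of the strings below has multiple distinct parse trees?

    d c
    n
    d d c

d c: 2 trees
n: 1 tree
d d c: 1 tree

d c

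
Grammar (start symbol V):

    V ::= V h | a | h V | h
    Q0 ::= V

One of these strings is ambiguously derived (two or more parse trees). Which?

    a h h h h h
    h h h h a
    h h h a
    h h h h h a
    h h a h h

h h a h h

a h h h h h: 1 tree
h h h h a: 1 tree
h h h a: 1 tree
h h h h h a: 1 tree
h h a h h: 6 trees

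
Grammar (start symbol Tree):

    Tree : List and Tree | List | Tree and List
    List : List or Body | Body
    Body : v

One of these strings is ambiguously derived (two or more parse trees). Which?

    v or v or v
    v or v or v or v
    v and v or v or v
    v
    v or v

v and v or v or v

v or v or v: 1 tree
v or v or v or v: 1 tree
v and v or v or v: 2 trees
v: 1 tree
v or v: 1 tree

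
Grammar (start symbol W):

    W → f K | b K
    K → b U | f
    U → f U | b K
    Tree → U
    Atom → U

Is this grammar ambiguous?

Unambiguous

Only W, K, U are reachable from W; ignoring the rest: Restricted to the reachable nonterminals, every rule has the form A → t or A → t B, and no two rules for the same A share a first terminal. The grammar encodes a DFA — one run per string.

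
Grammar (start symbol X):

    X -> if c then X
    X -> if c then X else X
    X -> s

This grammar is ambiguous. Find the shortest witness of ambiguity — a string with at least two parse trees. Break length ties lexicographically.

length 1: no string has ≥2 trees
length 4: no string has ≥2 trees
length 6: no string has ≥2 trees
length 7: no string has ≥2 trees
length 9: if c then if c then s else s has 2 parse trees

Two derivations of if c then if c then s else s:
  X ⇒ if c then X ⇒ if c then if c then X else X ⇒ if c then if c then s else X ⇒ if c then if c then s else s
  X ⇒ if c then X else X ⇒ if c then if c then X else X ⇒ if c then if c then s else X ⇒ if c then if c then s else s

if c then if c then s else s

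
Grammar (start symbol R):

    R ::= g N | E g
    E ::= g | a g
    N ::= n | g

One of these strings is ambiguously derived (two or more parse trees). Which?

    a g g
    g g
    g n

a g g: 1 tree
g g: 2 trees
g n: 1 tree

g g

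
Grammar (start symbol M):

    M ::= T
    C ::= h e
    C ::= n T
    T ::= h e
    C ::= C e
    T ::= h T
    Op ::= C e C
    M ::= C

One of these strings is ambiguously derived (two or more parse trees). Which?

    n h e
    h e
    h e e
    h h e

n h e: 1 tree
h e: 2 trees
h e e: 1 tree
h h e: 1 tree

h e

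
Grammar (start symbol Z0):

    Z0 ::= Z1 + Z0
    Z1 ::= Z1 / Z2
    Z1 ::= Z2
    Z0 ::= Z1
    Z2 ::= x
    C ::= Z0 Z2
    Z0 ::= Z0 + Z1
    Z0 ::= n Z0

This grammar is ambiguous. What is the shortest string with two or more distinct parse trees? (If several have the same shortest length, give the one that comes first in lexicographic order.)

length 1: no string has ≥2 trees
length 2: no string has ≥2 trees
length 3: x + x has 2 parse trees

Two derivations of x + x:
  Z0 ⇒ Z1 + Z0 ⇒ Z2 + Z0 ⇒ x + Z0 ⇒ x + Z1 ⇒ x + Z2 ⇒ x + x
  Z0 ⇒ Z0 + Z1 ⇒ Z1 + Z1 ⇒ Z2 + Z1 ⇒ x + Z1 ⇒ x + Z2 ⇒ x + x

x + x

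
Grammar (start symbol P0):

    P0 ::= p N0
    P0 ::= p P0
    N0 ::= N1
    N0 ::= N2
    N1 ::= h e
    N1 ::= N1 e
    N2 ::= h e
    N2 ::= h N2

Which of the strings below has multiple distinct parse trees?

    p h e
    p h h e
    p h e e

p h e

p h e: 2 trees
p h h e: 1 tree
p h e e: 1 tree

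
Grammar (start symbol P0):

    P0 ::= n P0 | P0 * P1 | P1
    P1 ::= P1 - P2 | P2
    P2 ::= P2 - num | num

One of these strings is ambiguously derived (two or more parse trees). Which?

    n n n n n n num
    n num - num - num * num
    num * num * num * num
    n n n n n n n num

n num - num - num * num

n n n n n n num: 1 tree
n num - num - num * num: 8 trees
num * num * num * num: 1 tree
n n n n n n n num: 1 tree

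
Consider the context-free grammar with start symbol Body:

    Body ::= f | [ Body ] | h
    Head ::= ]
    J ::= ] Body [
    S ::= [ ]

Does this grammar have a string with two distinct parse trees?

Unambiguous

(Head, J, S are unreachable from Body, so their rules don't affect L(Body).) Each string is a nest of matched brackets around a single atom. An opening bracket forces the recursive rule; an atom forces the base rule.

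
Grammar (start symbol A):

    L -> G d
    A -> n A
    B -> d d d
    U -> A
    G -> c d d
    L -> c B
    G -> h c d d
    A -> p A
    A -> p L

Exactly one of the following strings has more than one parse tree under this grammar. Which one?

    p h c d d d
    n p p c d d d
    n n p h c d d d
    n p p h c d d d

n p p c d d d

p h c d d d: 1 tree
n p p c d d d: 2 trees
n n p h c d d d: 1 tree
n p p h c d d d: 1 tree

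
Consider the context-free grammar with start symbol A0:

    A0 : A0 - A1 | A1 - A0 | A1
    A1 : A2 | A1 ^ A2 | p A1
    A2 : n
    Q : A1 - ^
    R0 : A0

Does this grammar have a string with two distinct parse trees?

Ambiguous

Witness: n - n

Derivation 1: A0 ⇒ A0 - A1 ⇒ A1 - A1 ⇒ A2 - A1 ⇒ n - A1 ⇒ n - A2 ⇒ n - n
Derivation 2: A0 ⇒ A1 - A0 ⇒ A2 - A0 ⇒ n - A0 ⇒ n - A1 ⇒ n - A2 ⇒ n - n

Two distinct leftmost derivations for the same string.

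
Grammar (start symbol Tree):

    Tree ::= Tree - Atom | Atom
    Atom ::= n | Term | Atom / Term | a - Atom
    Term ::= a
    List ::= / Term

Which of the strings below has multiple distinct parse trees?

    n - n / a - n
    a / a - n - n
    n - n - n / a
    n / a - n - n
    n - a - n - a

n - a - n - a

n - n / a - n: 1 tree
a / a - n - n: 1 tree
n - n - n / a: 1 tree
n / a - n - n: 1 tree
n - a - n - a: 2 trees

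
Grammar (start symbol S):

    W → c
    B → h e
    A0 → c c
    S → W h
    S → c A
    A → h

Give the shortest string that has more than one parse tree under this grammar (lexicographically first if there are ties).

length 2: c h has 2 parse trees

Two derivations of c h:
  S ⇒ W h ⇒ c h
  S ⇒ c A ⇒ c h

c h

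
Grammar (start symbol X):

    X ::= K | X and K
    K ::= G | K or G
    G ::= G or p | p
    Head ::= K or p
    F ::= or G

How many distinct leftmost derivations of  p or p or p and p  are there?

Parse trees for p or p or p and p:
  [X [X [K [G [G [G p] or p] or p]]] and [K [G p]]]
  [X [X [K [K [G p]] or [G [G p] or p]]] and [K [G p]]]
  [X [X [K [K [G [G p] or p]] or [G p]]] and [K [G p]]]
  [X [X [K [K [K [G p]] or [G p]] or [G p]]] and [K [G p]]]

4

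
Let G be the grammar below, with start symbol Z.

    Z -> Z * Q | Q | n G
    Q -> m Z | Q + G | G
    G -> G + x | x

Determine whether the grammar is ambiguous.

Witness: x + x

Derivation 1: Z ⇒ Q ⇒ Q + G ⇒ G + G ⇒ x + G ⇒ x + x
Derivation 2: Z ⇒ Q ⇒ G ⇒ G + x ⇒ x + x

Two distinct leftmost derivations for the same string.

Ambiguous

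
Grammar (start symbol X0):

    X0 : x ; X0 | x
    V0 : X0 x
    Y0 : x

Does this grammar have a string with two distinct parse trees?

Unambiguous

(V0, Y0 are unreachable from X0, so their rules don't affect L(X0).) Right-recursive list with a separator: after each atom, whether the separator follows determines the rule. One parse per string.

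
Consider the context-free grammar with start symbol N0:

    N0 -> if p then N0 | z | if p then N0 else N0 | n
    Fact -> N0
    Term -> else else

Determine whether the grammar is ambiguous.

Ambiguous

Witness: if p then if p then n else n

Derivation 1: N0 ⇒ if p then N0 ⇒ if p then if p then N0 else N0 ⇒ if p then if p then n else N0 ⇒ if p then if p then n else n
Derivation 2: N0 ⇒ if p then N0 else N0 ⇒ if p then if p then N0 else N0 ⇒ if p then if p then n else N0 ⇒ if p then if p then n else n

Two distinct leftmost derivations for the same string.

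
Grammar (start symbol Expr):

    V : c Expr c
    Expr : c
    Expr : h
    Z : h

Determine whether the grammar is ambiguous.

Unambiguous

(V, Z are unreachable from Expr, so their rules don't affect L(Expr).) Restricted to the reachable nonterminals, every rule has the form A → t or A → t B, and no two rules for the same A share a first terminal. The grammar encodes a DFA — one run per string.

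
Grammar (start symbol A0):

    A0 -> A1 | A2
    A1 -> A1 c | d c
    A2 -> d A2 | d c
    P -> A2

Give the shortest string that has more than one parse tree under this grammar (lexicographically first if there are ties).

d c

length 2: d c has 2 parse trees

Two derivations of d c:
  A0 ⇒ A1 ⇒ d c
  A0 ⇒ A2 ⇒ d c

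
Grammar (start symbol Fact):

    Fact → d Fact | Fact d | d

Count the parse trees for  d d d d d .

Parse trees for d d d d d (showing first 6 of 16):
  [Fact d [Fact d [Fact d [Fact d [Fact d]]]]]
  [Fact d [Fact d [Fact d [Fact [Fact d] d]]]]
  [Fact d [Fact d [Fact [Fact d [Fact d]] d]]]
  [Fact d [Fact d [Fact [Fact [Fact d] d] d]]]
  [Fact d [Fact [Fact d [Fact d [Fact d]]] d]]
  [Fact d [Fact [Fact d [Fact [Fact d] d]] d]]

16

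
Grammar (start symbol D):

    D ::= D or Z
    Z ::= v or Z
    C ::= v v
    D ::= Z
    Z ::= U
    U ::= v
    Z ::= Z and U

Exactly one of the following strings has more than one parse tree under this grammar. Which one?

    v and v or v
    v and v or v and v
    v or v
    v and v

v and v or v: 1 tree
v and v or v and v: 1 tree
v or v: 2 trees
v and v: 1 tree

v or v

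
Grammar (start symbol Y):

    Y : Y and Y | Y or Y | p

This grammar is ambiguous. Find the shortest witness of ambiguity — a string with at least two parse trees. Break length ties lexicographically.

length 1: no string has ≥2 trees
length 3: no string has ≥2 trees
length 5: p and p and p has 2 parse trees

Two derivations of p and p and p:
  Y ⇒ Y and Y ⇒ Y and Y and Y ⇒ p and Y and Y ⇒ p and p and Y ⇒ p and p and p
  Y ⇒ Y and Y ⇒ p and Y ⇒ p and Y and Y ⇒ p and p and Y ⇒ p and p and p

p and p and p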